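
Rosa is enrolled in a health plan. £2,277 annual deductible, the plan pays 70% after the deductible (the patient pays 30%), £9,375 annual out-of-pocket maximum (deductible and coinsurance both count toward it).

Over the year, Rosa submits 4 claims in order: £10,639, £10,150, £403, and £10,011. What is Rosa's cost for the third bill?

Claim 1 (£10,639): £2,277 finishes the deductible; £8,362 goes to coinsurance; coinsurance £8,362 × 30% = £2,508.60. Patient owes £4,785.60 (running OOP £4,785.60).
Claim 2 (£10,150): deductible already satisfied, so patient's share is 30% × £10,150 = £3,045. Patient owes £3,045 (running OOP £7,830.60).
Claim 3 (£403): deductible met; 30% of £403 = £120.90. Patient owes £120.90 (running OOP £7,951.50).

£120.90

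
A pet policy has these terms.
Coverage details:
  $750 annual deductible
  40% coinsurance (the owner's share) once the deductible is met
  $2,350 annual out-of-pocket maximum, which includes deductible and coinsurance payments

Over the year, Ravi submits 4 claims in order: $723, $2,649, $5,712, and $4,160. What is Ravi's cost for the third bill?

$551.20

#1 ($723): fully absorbed by the deductible. Cost to owner: $723. OOP to date $723.
#2 ($2,649): $27 finishes the deductible; $2,622 goes to coinsurance; owner's 40% is $1,048.80. Owner owes $1,075.80 (running OOP $1,798.80).
#3 ($5,712): deductible already satisfied, so owner's share is 40% × $5,712 = $2,284.80. OOP would hit $4,083.60 > $2,350, so the cap limits the owner to $2,350 − $1,798.80 = $551.20.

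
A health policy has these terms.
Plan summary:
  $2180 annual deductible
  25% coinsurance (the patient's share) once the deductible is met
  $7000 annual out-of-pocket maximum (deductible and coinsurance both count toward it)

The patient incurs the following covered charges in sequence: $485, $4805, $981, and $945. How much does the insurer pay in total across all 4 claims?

Claim 1 ($485): all of it applies to the deductible. Cost to patient: $485. OOP to date $485. Insurer: $485 − $485 = $0.
Claim 2 ($4805): $1695 finishes the deductible; $3110 goes to coinsurance; 25% of $3110 = $777.50. Patient owes $2472.50 (running OOP $2957.50). Insurer: $4805 − $2472.50 = $2332.50.
Claim 3 ($981): deductible met; 25% of $981 = $245.25. Patient pays $245.25; OOP now $3202.75. Plan pays $981 − $245.25 = $735.75.
Claim 4 ($945): 25% coinsurance on $945 = $236.25. Patient pays $236.25; OOP now $3439. Plan pays $945 − $236.25 = $708.75.
Insurer total = bills − patient's total = $7216 − $3439 = $3777.

$3777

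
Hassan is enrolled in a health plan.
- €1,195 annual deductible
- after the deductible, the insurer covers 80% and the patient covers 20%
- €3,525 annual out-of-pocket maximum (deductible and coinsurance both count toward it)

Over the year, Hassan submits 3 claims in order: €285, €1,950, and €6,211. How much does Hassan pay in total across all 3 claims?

€2,645.20

Bill 1, €285: entire amount goes to the deductible. Patient owes €285 (running OOP €285).
Bill 2, €1,950: deductible takes €910, €1,040 remains; coinsurance €1,040 × 20% = €208. Patient owes €1,118 (running OOP €1,403).
Bill 3, €6,211: deductible met; 20% of €6,211 = €1,242.20. Patient pays €1,242.20; OOP now €2,645.20.
Summing the patient's payments: €285 + €1,118 + €1,242.20 = €2,645.20.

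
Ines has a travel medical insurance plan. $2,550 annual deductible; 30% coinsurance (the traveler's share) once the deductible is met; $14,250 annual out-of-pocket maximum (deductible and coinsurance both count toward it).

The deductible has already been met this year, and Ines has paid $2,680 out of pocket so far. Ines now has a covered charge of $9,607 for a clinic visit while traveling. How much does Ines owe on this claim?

With the deductible met, the entire $9,607 is subject to coinsurance.
Coinsurance: $9,607 × 30% = $2,882.10.
Total out-of-pocket so far would be $2,680 + $2,882.10 = $5,562.10, below the $14,250 cap — no reduction.

$2,882.10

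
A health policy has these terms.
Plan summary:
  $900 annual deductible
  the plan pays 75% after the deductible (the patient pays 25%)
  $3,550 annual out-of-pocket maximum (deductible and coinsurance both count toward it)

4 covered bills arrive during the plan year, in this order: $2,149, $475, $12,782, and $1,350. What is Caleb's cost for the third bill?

$2,219

Bill 1, $2,149: deductible takes $900, $1,249 remains; coinsurance $1,249 × 25% = $312.25. Cost to patient: $1,212.25. OOP to date $1,212.25.
Bill 2, $475: deductible already satisfied, so patient's share is 25% × $475 = $118.75. Cost to patient: $118.75. OOP to date $1,331.
Bill 3, $12,782: 25% coinsurance on $12,782 = $3,195.50. That would push OOP to $4,526.50, over the $3,550 cap, so patient pays $3,550 − $1,331 = $2,219.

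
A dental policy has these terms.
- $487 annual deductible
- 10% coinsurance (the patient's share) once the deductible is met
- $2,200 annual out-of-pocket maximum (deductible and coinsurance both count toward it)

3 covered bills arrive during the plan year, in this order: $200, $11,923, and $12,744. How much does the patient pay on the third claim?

$549.40

Claim 1 — $200: all of it applies to the deductible. Patient owes $200 (running OOP $200).
Claim 2 — $11,923: deductible takes $287, $11,636 remains; 10% of $11,636 = $1,163.60. Patient pays $1,450.60; OOP now $1,650.60.
Claim 3 — $12,744: deductible met; 10% of $12,744 = $1,274.40. Adding that to $1,650.60 gives $2,925, past the $2,200 cap; patient pays only $2,200 − $1,650.60 = $549.40.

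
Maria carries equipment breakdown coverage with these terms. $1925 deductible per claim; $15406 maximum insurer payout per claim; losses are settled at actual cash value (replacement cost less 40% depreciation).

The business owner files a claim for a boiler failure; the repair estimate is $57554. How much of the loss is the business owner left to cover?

$42148

Actual cash value after 40% depreciation: $57554 × 60% = $34532.40.
Subtract the deductible: $34532.40 − $1925 = $32607.40.
$32607.40 exceeds the $15406 limit, so the insurer pays the limit: $15406.
Out of pocket: $57554 − $15406 = $42148.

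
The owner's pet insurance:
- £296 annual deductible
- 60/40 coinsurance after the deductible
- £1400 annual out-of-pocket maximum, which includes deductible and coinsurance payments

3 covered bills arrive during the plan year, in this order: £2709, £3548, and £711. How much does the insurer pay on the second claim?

Claim 1 (£2709): deductible takes £296, £2413 remains; owner's 40% is £965.20. Owner pays £1261.20; OOP now £1261.20. Insurer: £2709 − £1261.20 = £1447.80.
Claim 2 (£3548): deductible met; 40% of £3548 = £1419.20. OOP would hit £2680.40 > £1400, so the cap limits the owner to £1400 − £1261.20 = £138.80. Plan pays £3548 − £138.80 = £3409.20.

£3409.20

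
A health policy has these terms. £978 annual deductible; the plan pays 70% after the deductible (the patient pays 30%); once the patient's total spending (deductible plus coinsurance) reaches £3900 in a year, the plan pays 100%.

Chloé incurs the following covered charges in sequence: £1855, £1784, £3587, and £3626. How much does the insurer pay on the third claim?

£2510.90

Bill 1, £1855: £978 finishes the deductible; £877 goes to coinsurance; coinsurance £877 × 30% = £263.10. Patient owes £1241.10 (running OOP £1241.10). Plan pays £1855 − £1241.10 = £613.90.
Bill 2, £1784: deductible already satisfied, so patient's share is 30% × £1784 = £535.20. Patient owes £535.20 (running OOP £1776.30). Insurer: £1784 − £535.20 = £1248.80.
Bill 3, £3587: 30% coinsurance on £3587 = £1076.10. Cost to patient: £1076.10. OOP to date £2852.40. Insurer: £3587 − £1076.10 = £2510.90.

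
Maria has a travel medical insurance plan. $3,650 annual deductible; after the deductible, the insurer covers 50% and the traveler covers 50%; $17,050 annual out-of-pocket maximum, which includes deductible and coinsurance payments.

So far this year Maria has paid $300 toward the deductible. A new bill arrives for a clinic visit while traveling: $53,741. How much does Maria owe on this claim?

$16,750

$300 of the $3,650 deductible is already met, leaving $3,350.
That leaves $53,741 − $3,350 = $50,391 for coinsurance.
Coinsurance: $50,391 × 50% = $25,195.50.
That puts the traveler's cost at $3,350 + $25,195.50 = $28,545.50 before any cap.
That would bring total out-of-pocket to $28,845.50, past the $17,050 cap. The traveler is capped at $17,050 − $300 = $16,750 on this claim.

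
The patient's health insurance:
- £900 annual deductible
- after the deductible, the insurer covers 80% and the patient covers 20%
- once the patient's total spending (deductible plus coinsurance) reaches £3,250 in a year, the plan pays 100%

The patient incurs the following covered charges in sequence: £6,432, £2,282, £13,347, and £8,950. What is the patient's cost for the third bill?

#1 (£6,432): £900 to deductible, leaving £5,532; patient's 20% is £1,106.40. Patient pays £2,006.40; OOP now £2,006.40.
#2 (£2,282): 20% coinsurance on £2,282 = £456.40. Patient owes £456.40 (running OOP £2,462.80).
#3 (£13,347): deductible met; 20% of £13,347 = £2,669.40. Adding that to £2,462.80 gives £5,132.20, past the £3,250 cap; patient pays only £3,250 − £2,462.80 = £787.20.

£787.20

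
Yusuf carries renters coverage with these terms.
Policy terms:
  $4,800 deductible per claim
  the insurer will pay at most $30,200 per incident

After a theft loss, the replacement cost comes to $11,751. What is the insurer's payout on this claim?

Less the $4,800 deductible: $11,751 − $4,800 = $6,951.
$6,951 ≤ $30,200, so the limit doesn't bind; insurer pays $6,951.

$6,951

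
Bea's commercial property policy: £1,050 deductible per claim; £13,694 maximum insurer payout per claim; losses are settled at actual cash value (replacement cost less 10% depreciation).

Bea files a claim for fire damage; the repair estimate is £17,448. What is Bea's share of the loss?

Actual cash value after 10% depreciation: £17,448 × 90% = £15,703.20.
Less the £1,050 deductible: £15,703.20 − £1,050 = £14,653.20.
The £13,694 per-incident cap binds; insurer pays £13,694.
Out of pocket: £17,448 − £13,694 = £3,754.

£3,754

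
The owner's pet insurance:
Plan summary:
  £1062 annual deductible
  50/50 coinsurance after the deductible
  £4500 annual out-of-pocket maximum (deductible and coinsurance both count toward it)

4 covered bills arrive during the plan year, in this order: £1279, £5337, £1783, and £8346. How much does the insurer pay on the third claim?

Bill 1, £1279: deductible takes £1062, £217 remains; 50% of £217 = £108.50. Cost to owner: £1170.50. OOP to date £1170.50. Insurer: £1279 − £1170.50 = £108.50.
Bill 2, £5337: deductible met; 50% of £5337 = £2668.50. Owner pays £2668.50; OOP now £3839. Plan pays £5337 − £2668.50 = £2668.50.
Bill 3, £1783: deductible met; 50% of £1783 = £891.50. That would push OOP to £4730.50, over the £4500 cap, so owner pays £4500 − £3839 = £661. Plan pays £1783 − £661 = £1122.

£1122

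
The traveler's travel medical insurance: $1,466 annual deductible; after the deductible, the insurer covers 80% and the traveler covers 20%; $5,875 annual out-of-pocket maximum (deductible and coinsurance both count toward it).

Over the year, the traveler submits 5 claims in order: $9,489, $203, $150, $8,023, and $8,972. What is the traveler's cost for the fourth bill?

Claim 1 — $9,489: deductible takes $1,466, $8,023 remains; traveler's 20% is $1,604.60. Traveler pays $3,070.60; OOP now $3,070.60.
Claim 2 — $203: deductible met; 20% of $203 = $40.60. Cost to traveler: $40.60. OOP to date $3,111.20.
Claim 3 — $150: 20% coinsurance on $150 = $30. Cost to traveler: $30. OOP to date $3,141.20.
Claim 4 — $8,023: deductible already satisfied, so traveler's share is 20% × $8,023 = $1,604.60. Traveler owes $1,604.60 (running OOP $4,745.80).

$1,604.60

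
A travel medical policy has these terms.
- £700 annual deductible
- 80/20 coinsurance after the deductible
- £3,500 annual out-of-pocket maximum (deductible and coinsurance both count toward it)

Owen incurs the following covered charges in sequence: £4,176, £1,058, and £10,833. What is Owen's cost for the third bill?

Bill 1, £4,176: £700 to deductible, leaving £3,476; 20% of £3,476 = £695.20. Cost to traveler: £1,395.20. OOP to date £1,395.20.
Bill 2, £1,058: 20% coinsurance on £1,058 = £211.60. Traveler owes £211.60 (running OOP £1,606.80).
Bill 3, £10,833: deductible met; 20% of £10,833 = £2,166.60. OOP would hit £3,773.40 > £3,500, so the cap limits the traveler to £3,500 − £1,606.80 = £1,893.20.

£1,893.20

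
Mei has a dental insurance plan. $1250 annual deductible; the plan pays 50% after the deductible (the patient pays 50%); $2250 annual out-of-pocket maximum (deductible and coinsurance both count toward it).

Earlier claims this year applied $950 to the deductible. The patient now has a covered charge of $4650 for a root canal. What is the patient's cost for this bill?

$1300

Deductible still to meet: $1250 − $950 = $300.
After the $300 deductible portion, $4650 − $300 = $4350 is subject to coinsurance.
Coinsurance: $4350 × 50% = $2175.
So the patient owes $300 + $2175 = $2475 before any cap.
Adding $2475 to the $950 already spent would give $3425, which exceeds the $2250 cap; the patient pays just $2250 − $950 = $1300.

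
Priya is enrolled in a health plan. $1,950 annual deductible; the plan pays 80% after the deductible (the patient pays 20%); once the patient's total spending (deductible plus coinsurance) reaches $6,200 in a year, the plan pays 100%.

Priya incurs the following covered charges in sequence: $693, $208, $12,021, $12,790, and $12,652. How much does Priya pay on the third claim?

#1 ($693): fully absorbed by the deductible. Cost to patient: $693. OOP to date $693.
#2 ($208): entire amount goes to the deductible. Patient pays $208; OOP now $901.
#3 ($12,021): $1,049 finishes the deductible; $10,972 goes to coinsurance; coinsurance $10,972 × 20% = $2,194.40. Patient owes $3,243.40 (running OOP $4,144.40).

$3,243.40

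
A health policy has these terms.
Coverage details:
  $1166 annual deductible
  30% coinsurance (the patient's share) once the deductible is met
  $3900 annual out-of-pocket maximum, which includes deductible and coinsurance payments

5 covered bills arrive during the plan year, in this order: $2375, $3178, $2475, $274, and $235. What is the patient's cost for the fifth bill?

$70.50

#1 ($2375): $1166 to deductible, leaving $1209; patient's 30% is $362.70. Cost to patient: $1528.70. OOP to date $1528.70.
#2 ($3178): 30% coinsurance on $3178 = $953.40. Cost to patient: $953.40. OOP to date $2482.10.
#3 ($2475): 30% coinsurance on $2475 = $742.50. Patient owes $742.50 (running OOP $3224.60).
#4 ($274): deductible met; 30% of $274 = $82.20. Cost to patient: $82.20. OOP to date $3306.80.
#5 ($235): deductible already satisfied, so patient's share is 30% × $235 = $70.50. Patient pays $70.50; OOP now $3377.30.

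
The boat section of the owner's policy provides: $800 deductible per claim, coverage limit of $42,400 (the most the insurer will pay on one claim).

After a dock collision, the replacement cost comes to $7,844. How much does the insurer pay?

After the deductible, $7,844 − $800 = $7,044 remains.
$7,044 is within the $42,400 limit, so the insurer pays $7,044.

$7,044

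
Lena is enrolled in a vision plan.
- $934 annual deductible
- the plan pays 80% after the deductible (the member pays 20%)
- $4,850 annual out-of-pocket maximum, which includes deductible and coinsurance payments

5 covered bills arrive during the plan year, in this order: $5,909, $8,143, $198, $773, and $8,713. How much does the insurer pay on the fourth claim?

$618.40

#1 ($5,909): deductible takes $934, $4,975 remains; member's 20% is $995. Cost to member: $1,929. OOP to date $1,929. Plan pays $5,909 − $1,929 = $3,980.
#2 ($8,143): deductible already satisfied, so member's share is 20% × $8,143 = $1,628.60. Member owes $1,628.60 (running OOP $3,557.60). Insurer: $8,143 − $1,628.60 = $6,514.40.
#3 ($198): 20% coinsurance on $198 = $39.60. Member owes $39.60 (running OOP $3,597.20). Plan pays $198 − $39.60 = $158.40.
#4 ($773): deductible already satisfied, so member's share is 20% × $773 = $154.60. Member owes $154.60 (running OOP $3,751.80). Insurer: $773 − $154.60 = $618.40.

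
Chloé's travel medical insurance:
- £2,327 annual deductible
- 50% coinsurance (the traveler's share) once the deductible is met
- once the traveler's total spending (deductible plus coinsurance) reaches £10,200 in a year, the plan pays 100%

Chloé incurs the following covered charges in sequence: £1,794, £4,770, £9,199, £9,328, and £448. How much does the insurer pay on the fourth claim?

£8,173

#1 (£1,794): fully absorbed by the deductible. Traveler pays £1,794; OOP now £1,794. Plan pays £1,794 − £1,794 = £0.
#2 (£4,770): deductible takes £533, £4,237 remains; traveler's 50% is £2,118.50. Traveler pays £2,651.50; OOP now £4,445.50. Insurer: £4,770 − £2,651.50 = £2,118.50.
#3 (£9,199): deductible already satisfied, so traveler's share is 50% × £9,199 = £4,599.50. Traveler owes £4,599.50 (running OOP £9,045). Insurer: £9,199 − £4,599.50 = £4,599.50.
#4 (£9,328): 50% coinsurance on £9,328 = £4,664. OOP would hit £13,709 > £10,200, so the cap limits the traveler to £10,200 − £9,045 = £1,155. Insurer: £9,328 − £1,155 = £8,173.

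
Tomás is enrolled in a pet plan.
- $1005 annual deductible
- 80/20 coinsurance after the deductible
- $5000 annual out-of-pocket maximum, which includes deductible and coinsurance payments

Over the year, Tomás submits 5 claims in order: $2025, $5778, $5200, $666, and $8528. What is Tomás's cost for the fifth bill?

Bill 1, $2025: $1005 to deductible, leaving $1020; coinsurance $1020 × 20% = $204. Owner pays $1209; OOP now $1209.
Bill 2, $5778: deductible already satisfied, so owner's share is 20% × $5778 = $1155.60. Owner owes $1155.60 (running OOP $2364.60).
Bill 3, $5200: deductible already satisfied, so owner's share is 20% × $5200 = $1040. Cost to owner: $1040. OOP to date $3404.60.
Bill 4, $666: 20% coinsurance on $666 = $133.20. Owner owes $133.20 (running OOP $3537.80).
Bill 5, $8528: deductible already satisfied, so owner's share is 20% × $8528 = $1705.60. That would push OOP to $5243.40, over the $5000 cap, so owner pays $5000 − $3537.80 = $1462.20.

$1462.20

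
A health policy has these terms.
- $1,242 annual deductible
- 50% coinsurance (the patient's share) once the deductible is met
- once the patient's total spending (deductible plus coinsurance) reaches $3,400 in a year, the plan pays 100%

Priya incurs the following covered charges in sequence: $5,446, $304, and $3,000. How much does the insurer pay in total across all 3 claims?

Claim 1 — $5,446: deductible takes $1,242, $4,204 remains; coinsurance $4,204 × 50% = $2,102. Patient owes $3,344 (running OOP $3,344). Insurer: $5,446 − $3,344 = $2,102.
Claim 2 — $304: deductible already satisfied, so patient's share is 50% × $304 = $152. That would push OOP to $3,496, over the $3,400 cap, so patient pays $3,400 − $3,344 = $56. Insurer: $304 − $56 = $248.
Claim 3 — $3,000: 50% coinsurance on $3,000 = $1,500. Adding that to $3,400 gives $4,900, past the $3,400 cap; patient pays only $3,400 − $3,400 = $0. Insurer: $3,000 − $0 = $3,000.
Insurer total = bills − patient's total = $8,750 − $3,400 = $5,350.

$5,350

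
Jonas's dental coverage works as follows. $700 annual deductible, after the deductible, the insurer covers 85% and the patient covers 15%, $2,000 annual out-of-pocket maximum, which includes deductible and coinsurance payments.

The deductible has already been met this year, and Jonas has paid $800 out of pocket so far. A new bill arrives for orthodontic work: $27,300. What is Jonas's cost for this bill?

The deductible is already satisfied, so the full bill goes to coinsurance.
15% of $27,300 = $4,095 falls to the patient.
Year-to-date out-of-pocket would reach $800 + $4,095 = $4,895, above the $2,000 maximum, so the patient pays only $2,000 − $800 = $1,200.

$1,200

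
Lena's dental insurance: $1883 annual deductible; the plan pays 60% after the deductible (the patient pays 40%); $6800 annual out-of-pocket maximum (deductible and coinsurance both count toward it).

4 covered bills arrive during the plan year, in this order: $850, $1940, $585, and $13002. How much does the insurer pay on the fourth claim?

#1 ($850): entire amount goes to the deductible. Cost to patient: $850. OOP to date $850. Plan pays $850 − $850 = $0.
#2 ($1940): $1033 to deductible, leaving $907; coinsurance $907 × 40% = $362.80. Patient owes $1395.80 (running OOP $2245.80). Plan pays $1940 − $1395.80 = $544.20.
#3 ($585): deductible met; 40% of $585 = $234. Cost to patient: $234. OOP to date $2479.80. Insurer: $585 − $234 = $351.
#4 ($13002): deductible met; 40% of $13002 = $5200.80. OOP would hit $7680.60 > $6800, so the cap limits the patient to $6800 − $2479.80 = $4320.20. Insurer: $13002 − $4320.20 = $8681.80.

$8681.80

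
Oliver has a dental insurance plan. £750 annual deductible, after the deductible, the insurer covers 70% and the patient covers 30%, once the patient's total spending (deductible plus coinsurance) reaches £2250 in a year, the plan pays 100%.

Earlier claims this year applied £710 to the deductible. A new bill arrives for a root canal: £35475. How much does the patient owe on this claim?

£710 of the £750 deductible is already met, leaving £40.
After the £40 deductible portion, £35475 − £40 = £35435 is subject to coinsurance.
Patient's 30% share of £35435 is £10630.50.
Patient responsibility before any cap: £40 + £10630.50 = £10670.50.
That would bring total out-of-pocket to £11380.50, past the £2250 cap. The patient is capped at £2250 − £710 = £1540 on this claim.

£1540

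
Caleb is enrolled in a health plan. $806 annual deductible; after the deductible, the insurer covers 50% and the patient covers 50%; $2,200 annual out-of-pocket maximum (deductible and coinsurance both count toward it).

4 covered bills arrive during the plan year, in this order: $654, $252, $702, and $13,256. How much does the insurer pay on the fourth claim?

Claim 1 ($654): entire amount goes to the deductible. Patient owes $654 (running OOP $654). Plan pays $654 − $654 = $0.
Claim 2 ($252): deductible takes $152, $100 remains; 50% of $100 = $50. Cost to patient: $202. OOP to date $856. Insurer: $252 − $202 = $50.
Claim 3 ($702): 50% coinsurance on $702 = $351. Patient pays $351; OOP now $1,207. Insurer: $702 − $351 = $351.
Claim 4 ($13,256): deductible already satisfied, so patient's share is 50% × $13,256 = $6,628. Adding that to $1,207 gives $7,835, past the $2,200 cap; patient pays only $2,200 − $1,207 = $993. Insurer: $13,256 − $993 = $12,263.

$12,263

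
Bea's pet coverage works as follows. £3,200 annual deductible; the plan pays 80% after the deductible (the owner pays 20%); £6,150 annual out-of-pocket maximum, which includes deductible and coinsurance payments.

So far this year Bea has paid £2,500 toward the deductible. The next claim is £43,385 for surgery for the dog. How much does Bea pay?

Remaining deductible: £3,200 − £2,500 = £700.
The remaining £42,685 (= £43,385 − £700) moves to coinsurance.
20% of £42,685 = £8,537 falls to the owner.
So the owner owes £700 + £8,537 = £9,237 before any cap.
Year-to-date out-of-pocket would reach £2,500 + £9,237 = £11,737, above the £6,150 maximum, so the owner pays only £6,150 − £2,500 = £3,650.

£3,650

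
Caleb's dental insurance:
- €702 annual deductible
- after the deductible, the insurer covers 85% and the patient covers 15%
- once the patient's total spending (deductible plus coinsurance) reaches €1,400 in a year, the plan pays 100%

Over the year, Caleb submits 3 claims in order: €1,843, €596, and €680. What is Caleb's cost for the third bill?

Bill 1, €1,843: €702 to deductible, leaving €1,141; patient's 15% is €171.15. Patient pays €873.15; OOP now €873.15.
Bill 2, €596: deductible met; 15% of €596 = €89.40. Cost to patient: €89.40. OOP to date €962.55.
Bill 3, €680: 15% coinsurance on €680 = €102. Cost to patient: €102. OOP to date €1,064.55.

€102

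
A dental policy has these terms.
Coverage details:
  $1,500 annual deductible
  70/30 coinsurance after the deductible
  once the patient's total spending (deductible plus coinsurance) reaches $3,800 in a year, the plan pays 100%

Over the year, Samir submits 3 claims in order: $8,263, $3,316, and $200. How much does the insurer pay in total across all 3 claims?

$7,979

Claim 1 — $8,263: $1,500 to deductible, leaving $6,763; coinsurance $6,763 × 30% = $2,028.90. Patient pays $3,528.90; OOP now $3,528.90. Plan pays $8,263 − $3,528.90 = $4,734.10.
Claim 2 — $3,316: deductible already satisfied, so patient's share is 30% × $3,316 = $994.80. That would push OOP to $4,523.70, over the $3,800 cap, so patient pays $3,800 − $3,528.90 = $271.10. Insurer: $3,316 − $271.10 = $3,044.90.
Claim 3 — $200: deductible met; 30% of $200 = $60. OOP would hit $3,860 > $3,800, so the cap limits the patient to $3,800 − $3,800 = $0. Plan pays $200 − $0 = $200.
Insurer total = bills − patient's total = $11,779 − $3,800 = $7,979.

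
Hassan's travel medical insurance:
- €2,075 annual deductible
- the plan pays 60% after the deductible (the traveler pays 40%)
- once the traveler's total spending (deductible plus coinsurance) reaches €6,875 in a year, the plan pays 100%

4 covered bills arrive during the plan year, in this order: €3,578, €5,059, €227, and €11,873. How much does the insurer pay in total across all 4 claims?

€13,862

#1 (€3,578): €2,075 finishes the deductible; €1,503 goes to coinsurance; 40% of €1,503 = €601.20. Traveler owes €2,676.20 (running OOP €2,676.20). Plan pays €3,578 − €2,676.20 = €901.80.
#2 (€5,059): 40% coinsurance on €5,059 = €2,023.60. Cost to traveler: €2,023.60. OOP to date €4,699.80. Insurer: €5,059 − €2,023.60 = €3,035.40.
#3 (€227): deductible met; 40% of €227 = €90.80. Traveler owes €90.80 (running OOP €4,790.60). Plan pays €227 − €90.80 = €136.20.
#4 (€11,873): 40% coinsurance on €11,873 = €4,749.20. That would push OOP to €9,539.80, over the €6,875 cap, so traveler pays €6,875 − €4,790.60 = €2,084.40. Plan pays €11,873 − €2,084.40 = €9,788.60.
Insurer total = bills − traveler's total = €20,737 − €6,875 = €13,862.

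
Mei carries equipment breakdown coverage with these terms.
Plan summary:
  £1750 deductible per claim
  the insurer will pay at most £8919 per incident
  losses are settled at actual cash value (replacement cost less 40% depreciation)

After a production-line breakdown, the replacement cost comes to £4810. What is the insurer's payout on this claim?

Actual cash value after 40% depreciation: £4810 × 60% = £2886.
After the deductible, £2886 − £1750 = £1136 remains.
£1136 is within the £8919 limit, so the insurer pays £1136.

£1136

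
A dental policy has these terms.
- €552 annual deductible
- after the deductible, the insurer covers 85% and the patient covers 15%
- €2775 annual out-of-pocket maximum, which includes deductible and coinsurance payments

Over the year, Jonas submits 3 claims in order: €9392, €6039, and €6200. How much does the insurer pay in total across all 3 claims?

€18856

Claim 1 — €9392: deductible takes €552, €8840 remains; patient's 15% is €1326. Patient pays €1878; OOP now €1878. Plan pays €9392 − €1878 = €7514.
Claim 2 — €6039: deductible met; 15% of €6039 = €905.85. OOP would hit €2783.85 > €2775, so the cap limits the patient to €2775 − €1878 = €897. Insurer: €6039 − €897 = €5142.
Claim 3 — €6200: 15% coinsurance on €6200 = €930. Adding that to €2775 gives €3705, past the €2775 cap; patient pays only €2775 − €2775 = €0. Plan pays €6200 − €0 = €6200.
Insurer total = bills − patient's total = €21631 − €2775 = €18856.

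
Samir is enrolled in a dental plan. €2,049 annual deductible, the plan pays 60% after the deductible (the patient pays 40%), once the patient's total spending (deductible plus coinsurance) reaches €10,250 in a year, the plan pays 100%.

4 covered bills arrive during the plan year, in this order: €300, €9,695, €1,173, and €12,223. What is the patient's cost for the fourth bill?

Claim 1 — €300: all of it applies to the deductible. Patient pays €300; OOP now €300.
Claim 2 — €9,695: €1,749 to deductible, leaving €7,946; patient's 40% is €3,178.40. Cost to patient: €4,927.40. OOP to date €5,227.40.
Claim 3 — €1,173: deductible met; 40% of €1,173 = €469.20. Cost to patient: €469.20. OOP to date €5,696.60.
Claim 4 — €12,223: 40% coinsurance on €12,223 = €4,889.20. Adding that to €5,696.60 gives €10,585.80, past the €10,250 cap; patient pays only €10,250 − €5,696.60 = €4,553.40.

€4,553.40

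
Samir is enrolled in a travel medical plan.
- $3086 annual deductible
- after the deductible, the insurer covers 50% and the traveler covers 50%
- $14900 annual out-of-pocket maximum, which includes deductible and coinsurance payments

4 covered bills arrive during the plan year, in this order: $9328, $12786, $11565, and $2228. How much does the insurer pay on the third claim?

$9265

Claim 1 ($9328): $3086 finishes the deductible; $6242 goes to coinsurance; 50% of $6242 = $3121. Cost to traveler: $6207. OOP to date $6207. Plan pays $9328 − $6207 = $3121.
Claim 2 ($12786): deductible met; 50% of $12786 = $6393. Traveler owes $6393 (running OOP $12600). Plan pays $12786 − $6393 = $6393.
Claim 3 ($11565): 50% coinsurance on $11565 = $5782.50. Adding that to $12600 gives $18382.50, past the $14900 cap; traveler pays only $14900 − $12600 = $2300. Plan pays $11565 − $2300 = $9265.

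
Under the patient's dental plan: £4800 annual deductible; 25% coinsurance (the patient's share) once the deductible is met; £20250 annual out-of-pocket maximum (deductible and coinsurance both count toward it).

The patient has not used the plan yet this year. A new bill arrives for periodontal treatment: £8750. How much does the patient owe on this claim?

The full £4800 deductible is still open; £4800 of this bill applies to it.
That leaves £8750 − £4800 = £3950 for coinsurance.
25% of £3950 = £987.50 falls to the patient.
So the patient owes £4800 + £987.50 = £5787.50 before any cap.
Cumulative spending £0 + £5787.50 = £5787.50 stays under the £20250 maximum.

£5787.50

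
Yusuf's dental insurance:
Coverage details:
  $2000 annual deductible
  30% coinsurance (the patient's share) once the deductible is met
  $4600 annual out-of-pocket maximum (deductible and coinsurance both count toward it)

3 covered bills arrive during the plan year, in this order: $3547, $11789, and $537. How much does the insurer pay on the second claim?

$9653.10

Claim 1 ($3547): $2000 to deductible, leaving $1547; 30% of $1547 = $464.10. Patient owes $2464.10 (running OOP $2464.10). Insurer: $3547 − $2464.10 = $1082.90.
Claim 2 ($11789): deductible already satisfied, so patient's share is 30% × $11789 = $3536.70. Adding that to $2464.10 gives $6000.80, past the $4600 cap; patient pays only $4600 − $2464.10 = $2135.90. Plan pays $11789 − $2135.90 = $9653.10.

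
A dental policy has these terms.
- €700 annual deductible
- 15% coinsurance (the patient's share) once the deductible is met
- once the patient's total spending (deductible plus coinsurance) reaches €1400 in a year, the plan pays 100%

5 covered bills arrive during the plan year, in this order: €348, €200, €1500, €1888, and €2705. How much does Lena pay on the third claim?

€354.20

#1 (€348): all of it applies to the deductible. Patient owes €348 (running OOP €348).
#2 (€200): entire amount goes to the deductible. Patient pays €200; OOP now €548.
#3 (€1500): €152 finishes the deductible; €1348 goes to coinsurance; 15% of €1348 = €202.20. Patient pays €354.20; OOP now €902.20.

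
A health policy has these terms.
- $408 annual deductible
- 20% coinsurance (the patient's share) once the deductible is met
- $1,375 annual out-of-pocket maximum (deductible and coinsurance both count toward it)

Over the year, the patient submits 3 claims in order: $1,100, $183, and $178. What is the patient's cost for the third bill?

Claim 1 — $1,100: deductible takes $408, $692 remains; coinsurance $692 × 20% = $138.40. Patient owes $546.40 (running OOP $546.40).
Claim 2 — $183: deductible already satisfied, so patient's share is 20% × $183 = $36.60. Patient pays $36.60; OOP now $583.
Claim 3 — $178: deductible already satisfied, so patient's share is 20% × $178 = $35.60. Patient owes $35.60 (running OOP $618.60).

$35.60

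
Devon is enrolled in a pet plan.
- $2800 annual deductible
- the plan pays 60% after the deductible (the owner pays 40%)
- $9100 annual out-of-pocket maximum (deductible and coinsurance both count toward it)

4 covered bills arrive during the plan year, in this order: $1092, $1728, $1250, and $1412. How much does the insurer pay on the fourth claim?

$847.20

Claim 1 ($1092): fully absorbed by the deductible. Owner owes $1092 (running OOP $1092). Insurer: $1092 − $1092 = $0.
Claim 2 ($1728): $1708 to deductible, leaving $20; coinsurance $20 × 40% = $8. Owner owes $1716 (running OOP $2808). Plan pays $1728 − $1716 = $12.
Claim 3 ($1250): deductible already satisfied, so owner's share is 40% × $1250 = $500. Owner pays $500; OOP now $3308. Plan pays $1250 − $500 = $750.
Claim 4 ($1412): deductible met; 40% of $1412 = $564.80. Cost to owner: $564.80. OOP to date $3872.80. Plan pays $1412 − $564.80 = $847.20.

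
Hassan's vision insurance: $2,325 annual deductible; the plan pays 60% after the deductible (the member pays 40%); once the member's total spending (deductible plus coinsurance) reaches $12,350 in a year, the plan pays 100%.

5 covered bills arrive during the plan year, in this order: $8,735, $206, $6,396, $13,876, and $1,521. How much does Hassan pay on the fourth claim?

Claim 1 — $8,735: $2,325 finishes the deductible; $6,410 goes to coinsurance; coinsurance $6,410 × 40% = $2,564. Cost to member: $4,889. OOP to date $4,889.
Claim 2 — $206: 40% coinsurance on $206 = $82.40. Member owes $82.40 (running OOP $4,971.40).
Claim 3 — $6,396: deductible met; 40% of $6,396 = $2,558.40. Cost to member: $2,558.40. OOP to date $7,529.80.
Claim 4 — $13,876: deductible met; 40% of $13,876 = $5,550.40. That would push OOP to $13,080.20, over the $12,350 cap, so member pays $12,350 − $7,529.80 = $4,820.20.

$4,820.20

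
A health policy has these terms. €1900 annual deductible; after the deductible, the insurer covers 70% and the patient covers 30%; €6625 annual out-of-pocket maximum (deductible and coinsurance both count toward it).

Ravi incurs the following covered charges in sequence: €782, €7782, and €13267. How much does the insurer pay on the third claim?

€10541.20

Bill 1, €782: entire amount goes to the deductible. Cost to patient: €782. OOP to date €782. Insurer: €782 − €782 = €0.
Bill 2, €7782: €1118 finishes the deductible; €6664 goes to coinsurance; coinsurance €6664 × 30% = €1999.20. Cost to patient: €3117.20. OOP to date €3899.20. Plan pays €7782 − €3117.20 = €4664.80.
Bill 3, €13267: deductible already satisfied, so patient's share is 30% × €13267 = €3980.10. Adding that to €3899.20 gives €7879.30, past the €6625 cap; patient pays only €6625 − €3899.20 = €2725.80. Plan pays €13267 − €2725.80 = €10541.20.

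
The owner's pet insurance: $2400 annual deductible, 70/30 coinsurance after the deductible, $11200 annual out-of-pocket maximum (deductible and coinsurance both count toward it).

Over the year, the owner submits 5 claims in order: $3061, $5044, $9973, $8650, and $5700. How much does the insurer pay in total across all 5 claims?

$21228

Claim 1 ($3061): deductible takes $2400, $661 remains; owner's 30% is $198.30. Owner owes $2598.30 (running OOP $2598.30). Insurer: $3061 − $2598.30 = $462.70.
Claim 2 ($5044): deductible met; 30% of $5044 = $1513.20. Owner owes $1513.20 (running OOP $4111.50). Plan pays $5044 − $1513.20 = $3530.80.
Claim 3 ($9973): 30% coinsurance on $9973 = $2991.90. Cost to owner: $2991.90. OOP to date $7103.40. Plan pays $9973 − $2991.90 = $6981.10.
Claim 4 ($8650): deductible met; 30% of $8650 = $2595. Cost to owner: $2595. OOP to date $9698.40. Insurer: $8650 − $2595 = $6055.
Claim 5 ($5700): deductible met; 30% of $5700 = $1710. Adding that to $9698.40 gives $11408.40, past the $11200 cap; owner pays only $11200 − $9698.40 = $1501.60. Plan pays $5700 − $1501.60 = $4198.40.
Insurer total: $462.70 + $3530.80 + $6981.10 + $6055 + $4198.40 = $21228.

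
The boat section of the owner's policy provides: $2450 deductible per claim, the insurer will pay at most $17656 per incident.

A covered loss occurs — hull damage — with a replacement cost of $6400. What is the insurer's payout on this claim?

$3950

After the deductible, $6400 − $2450 = $3950 remains.
That's under the $17656 cap, so the insurer reimburses the full $3950.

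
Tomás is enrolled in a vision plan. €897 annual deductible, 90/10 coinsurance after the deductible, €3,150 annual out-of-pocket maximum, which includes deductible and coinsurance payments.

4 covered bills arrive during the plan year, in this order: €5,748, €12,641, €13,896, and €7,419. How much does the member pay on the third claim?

€503.80

Claim 1 (€5,748): €897 to deductible, leaving €4,851; member's 10% is €485.10. Member pays €1,382.10; OOP now €1,382.10.
Claim 2 (€12,641): deductible met; 10% of €12,641 = €1,264.10. Member owes €1,264.10 (running OOP €2,646.20).
Claim 3 (€13,896): deductible already satisfied, so member's share is 10% × €13,896 = €1,389.60. Adding that to €2,646.20 gives €4,035.80, past the €3,150 cap; member pays only €3,150 − €2,646.20 = €503.80.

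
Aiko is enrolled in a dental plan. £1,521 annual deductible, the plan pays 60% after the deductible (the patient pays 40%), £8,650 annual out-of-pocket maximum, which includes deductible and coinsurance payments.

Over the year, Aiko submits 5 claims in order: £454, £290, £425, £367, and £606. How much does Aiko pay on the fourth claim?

Claim 1 (£454): entire amount goes to the deductible. Cost to patient: £454. OOP to date £454.
Claim 2 (£290): entire amount goes to the deductible. Cost to patient: £290. OOP to date £744.
Claim 3 (£425): entire amount goes to the deductible. Patient owes £425 (running OOP £1,169).
Claim 4 (£367): £352 finishes the deductible; £15 goes to coinsurance; 40% of £15 = £6. Patient pays £358; OOP now £1,527.

£358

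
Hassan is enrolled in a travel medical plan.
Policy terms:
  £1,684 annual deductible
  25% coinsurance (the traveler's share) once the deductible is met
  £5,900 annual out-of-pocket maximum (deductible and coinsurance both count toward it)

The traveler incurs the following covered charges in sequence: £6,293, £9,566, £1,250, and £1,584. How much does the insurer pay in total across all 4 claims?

#1 (£6,293): £1,684 finishes the deductible; £4,609 goes to coinsurance; 25% of £4,609 = £1,152.25. Traveler owes £2,836.25 (running OOP £2,836.25). Plan pays £6,293 − £2,836.25 = £3,456.75.
#2 (£9,566): 25% coinsurance on £9,566 = £2,391.50. Cost to traveler: £2,391.50. OOP to date £5,227.75. Insurer: £9,566 − £2,391.50 = £7,174.50.
#3 (£1,250): deductible met; 25% of £1,250 = £312.50. Cost to traveler: £312.50. OOP to date £5,540.25. Insurer: £1,250 − £312.50 = £937.50.
#4 (£1,584): deductible met; 25% of £1,584 = £396. That would push OOP to £5,936.25, over the £5,900 cap, so traveler pays £5,900 − £5,540.25 = £359.75. Insurer: £1,584 − £359.75 = £1,224.25.
Insurer total: £3,456.75 + £7,174.50 + £937.50 + £1,224.25 = £12,793.

£12,793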